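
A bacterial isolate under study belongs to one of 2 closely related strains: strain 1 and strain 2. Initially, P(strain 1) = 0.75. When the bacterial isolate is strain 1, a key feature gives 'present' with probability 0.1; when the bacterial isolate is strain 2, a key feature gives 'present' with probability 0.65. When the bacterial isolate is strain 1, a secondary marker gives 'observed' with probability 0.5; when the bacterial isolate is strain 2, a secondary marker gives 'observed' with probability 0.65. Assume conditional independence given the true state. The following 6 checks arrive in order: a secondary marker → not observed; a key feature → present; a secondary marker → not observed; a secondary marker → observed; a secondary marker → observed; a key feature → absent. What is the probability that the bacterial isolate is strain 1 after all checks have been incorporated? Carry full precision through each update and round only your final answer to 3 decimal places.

After a secondary marker='not observed': P(strain 1) = 0.5·0.7500 / (0.5·0.7500 + 0.35·0.2500) ≈ 0.8108
After a key feature='present': P(strain 1) = 0.1·0.8108 / (0.1·0.8108 + 0.65·0.1892) ≈ 0.3974
After a secondary marker='not observed': P(strain 1) = 0.5·0.3974 / (0.5·0.3974 + 0.35·0.6026) ≈ 0.4850
After a secondary marker='observed': P(strain 1) = 0.5·0.4850 / (0.5·0.4850 + 0.65·0.5150) ≈ 0.4201
After a secondary marker='observed': P(strain 1) = 0.5·0.4201 / (0.5·0.4201 + 0.65·0.5799) ≈ 0.3579
After a key feature='absent': P(strain 1) = 0.9·0.3579 / (0.9·0.3579 + 0.35·0.6421) ≈ 0.5890

0.589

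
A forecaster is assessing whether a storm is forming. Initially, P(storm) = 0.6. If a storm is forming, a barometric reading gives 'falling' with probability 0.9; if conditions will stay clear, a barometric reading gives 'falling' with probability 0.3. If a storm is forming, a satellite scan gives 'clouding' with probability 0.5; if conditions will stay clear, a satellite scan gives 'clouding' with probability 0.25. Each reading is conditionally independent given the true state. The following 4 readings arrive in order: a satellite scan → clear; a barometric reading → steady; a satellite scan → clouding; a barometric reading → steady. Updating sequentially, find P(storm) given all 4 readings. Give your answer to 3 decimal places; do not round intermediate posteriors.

0.039

Each posterior becomes the prior for the next update.
After a satellite scan='clear': P(storm) = 0.5·0.6000 / (0.5·0.6000 + 0.75·0.4000) ≈ 0.5000
After a barometric reading='steady': P(storm) = 0.1·0.5000 / (0.1·0.5000 + 0.7·0.5000) ≈ 0.1250
After a satellite scan='clouding': P(storm) = 0.5·0.1250 / (0.5·0.1250 + 0.25·0.8750) ≈ 0.2222
After a barometric reading='steady': P(storm) = 0.1·0.2222 / (0.1·0.2222 + 0.7·0.7778) ≈ 0.0392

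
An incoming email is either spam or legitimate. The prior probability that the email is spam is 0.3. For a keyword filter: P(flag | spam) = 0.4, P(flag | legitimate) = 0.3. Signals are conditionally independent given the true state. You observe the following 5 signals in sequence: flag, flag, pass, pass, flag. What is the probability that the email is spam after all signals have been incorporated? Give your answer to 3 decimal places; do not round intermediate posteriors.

After 'flag': P(spam) = 0.4·0.3000 / (0.4·0.3000 + 0.3·0.7000) ≈ 0.3636
After 'flag': P(spam) = 0.4·0.3636 / (0.4·0.3636 + 0.3·0.6364) ≈ 0.4324
After 'pass': P(spam) = 0.6·0.4324 / (0.6·0.4324 + 0.7·0.5676) ≈ 0.3951
After 'pass': P(spam) = 0.6·0.3951 / (0.6·0.3951 + 0.7·0.6049) ≈ 0.3589
After 'flag': P(spam) = 0.4·0.3589 / (0.4·0.3589 + 0.3·0.6411) ≈ 0.4274

0.427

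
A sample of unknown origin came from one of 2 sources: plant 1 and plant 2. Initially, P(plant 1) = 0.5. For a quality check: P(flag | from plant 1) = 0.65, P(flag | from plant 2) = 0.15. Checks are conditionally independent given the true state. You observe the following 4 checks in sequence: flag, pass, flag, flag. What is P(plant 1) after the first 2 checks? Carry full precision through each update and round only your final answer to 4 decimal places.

0.6408

After 'flag': P(plant 1) = 0.65·0.5000 / (0.65·0.5000 + 0.15·0.5000) ≈ 0.8125
After 'pass': P(plant 1) = 0.35·0.8125 / (0.35·0.8125 + 0.85·0.1875) ≈ 0.6408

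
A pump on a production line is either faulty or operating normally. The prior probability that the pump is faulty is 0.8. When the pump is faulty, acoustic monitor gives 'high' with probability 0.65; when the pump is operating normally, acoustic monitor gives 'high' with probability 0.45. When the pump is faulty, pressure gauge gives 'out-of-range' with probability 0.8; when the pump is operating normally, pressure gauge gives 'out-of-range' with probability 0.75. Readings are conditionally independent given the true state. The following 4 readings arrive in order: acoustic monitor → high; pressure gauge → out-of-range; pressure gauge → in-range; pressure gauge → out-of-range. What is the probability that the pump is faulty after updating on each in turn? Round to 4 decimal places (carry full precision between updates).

After acoustic monitor='high': P(faulty) = 0.65·0.8000 / (0.65·0.8000 + 0.45·0.2000) ≈ 0.8525
After pressure gauge='out-of-range': P(faulty) = 0.8·0.8525 / (0.8·0.8525 + 0.75·0.1475) ≈ 0.8604
After pressure gauge='in-range': P(faulty) = 0.2·0.8604 / (0.2·0.8604 + 0.25·0.1396) ≈ 0.8314
After pressure gauge='out-of-range': P(faulty) = 0.8·0.8314 / (0.8·0.8314 + 0.75·0.1686) ≈ 0.8402

0.8402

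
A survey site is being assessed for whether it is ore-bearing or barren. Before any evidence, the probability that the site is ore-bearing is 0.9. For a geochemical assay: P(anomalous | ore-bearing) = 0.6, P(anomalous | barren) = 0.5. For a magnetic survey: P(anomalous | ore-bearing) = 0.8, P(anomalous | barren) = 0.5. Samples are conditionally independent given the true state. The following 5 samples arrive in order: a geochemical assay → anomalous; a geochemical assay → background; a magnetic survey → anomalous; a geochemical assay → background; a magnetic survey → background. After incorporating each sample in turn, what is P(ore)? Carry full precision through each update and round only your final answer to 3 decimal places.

After a geochemical assay='anomalous': P(ore) = 0.6·0.9000 / (0.6·0.9000 + 0.5·0.1000) ≈ 0.9153
After a geochemical assay='background': P(ore) = 0.4·0.9153 / (0.4·0.9153 + 0.5·0.0847) ≈ 0.8963
After a magnetic survey='anomalous': P(ore) = 0.8·0.8963 / (0.8·0.8963 + 0.5·0.1037) ≈ 0.9325
After a geochemical assay='background': P(ore) = 0.4·0.9325 / (0.4·0.9325 + 0.5·0.0675) ≈ 0.9171
After a magnetic survey='background': P(ore) = 0.2·0.9171 / (0.2·0.9171 + 0.5·0.0829) ≈ 0.8156

0.816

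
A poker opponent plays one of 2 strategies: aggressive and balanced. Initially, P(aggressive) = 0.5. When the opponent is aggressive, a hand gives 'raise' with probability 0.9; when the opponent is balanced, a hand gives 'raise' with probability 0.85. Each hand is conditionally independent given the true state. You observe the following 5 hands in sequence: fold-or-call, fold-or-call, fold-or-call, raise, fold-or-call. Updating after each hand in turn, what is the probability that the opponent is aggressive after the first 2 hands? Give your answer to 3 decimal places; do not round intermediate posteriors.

Apply Bayes' rule sequentially, carrying P(aggressive) forward.
After 'fold-or-call': P(aggressive) = 0.1·0.5000 / (0.1·0.5000 + 0.15·0.5000) ≈ 0.4000
After 'fold-or-call': P(aggressive) = 0.1·0.4000 / (0.1·0.4000 + 0.15·0.6000) ≈ 0.3077

0.308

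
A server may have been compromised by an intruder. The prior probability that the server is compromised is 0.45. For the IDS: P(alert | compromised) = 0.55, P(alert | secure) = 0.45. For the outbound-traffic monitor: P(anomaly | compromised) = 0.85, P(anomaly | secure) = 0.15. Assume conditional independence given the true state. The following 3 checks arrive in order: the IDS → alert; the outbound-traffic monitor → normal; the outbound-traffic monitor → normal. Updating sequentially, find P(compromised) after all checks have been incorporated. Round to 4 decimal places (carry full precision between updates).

0.0302

After the IDS='alert': P(compromised) = 0.55·0.4500 / (0.55·0.4500 + 0.45·0.5500) ≈ 0.5000
After the outbound-traffic monitor='normal': P(compromised) = 0.15·0.5000 / (0.15·0.5000 + 0.85·0.5000) ≈ 0.1500
After the outbound-traffic monitor='normal': P(compromised) = 0.15·0.1500 / (0.15·0.1500 + 0.85·0.8500) ≈ 0.0302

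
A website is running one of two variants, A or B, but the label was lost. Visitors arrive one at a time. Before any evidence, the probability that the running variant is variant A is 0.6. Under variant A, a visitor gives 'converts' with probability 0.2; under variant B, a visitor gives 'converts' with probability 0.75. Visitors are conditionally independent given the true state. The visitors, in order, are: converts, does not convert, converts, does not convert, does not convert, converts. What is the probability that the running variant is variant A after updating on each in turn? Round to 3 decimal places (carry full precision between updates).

After 'converts': P(A) = 0.2·0.6000 / (0.2·0.6000 + 0.75·0.4000) ≈ 0.2857
After 'does not convert': P(A) = 0.8·0.2857 / (0.8·0.2857 + 0.25·0.7143) ≈ 0.5614
After 'converts': P(A) = 0.2·0.5614 / (0.2·0.5614 + 0.75·0.4386) ≈ 0.2545
After 'does not convert': P(A) = 0.8·0.2545 / (0.8·0.2545 + 0.25·0.7455) ≈ 0.5220
After 'does not convert': P(A) = 0.8·0.5220 / (0.8·0.5220 + 0.25·0.4780) ≈ 0.7775
After 'converts': P(A) = 0.2·0.7775 / (0.2·0.7775 + 0.75·0.2225) ≈ 0.4824

0.482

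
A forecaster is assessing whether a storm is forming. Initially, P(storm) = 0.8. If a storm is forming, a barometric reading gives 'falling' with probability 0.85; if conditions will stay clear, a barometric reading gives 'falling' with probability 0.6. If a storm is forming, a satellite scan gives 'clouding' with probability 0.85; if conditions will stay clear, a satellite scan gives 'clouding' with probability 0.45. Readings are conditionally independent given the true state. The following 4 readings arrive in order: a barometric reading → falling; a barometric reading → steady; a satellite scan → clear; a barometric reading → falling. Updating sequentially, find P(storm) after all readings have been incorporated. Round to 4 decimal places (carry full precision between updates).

0.4509

After a barometric reading='falling': P(storm) = 0.85·0.8000 / (0.85·0.8000 + 0.6·0.2000) ≈ 0.8500
After a barometric reading='steady': P(storm) = 0.15·0.8500 / (0.15·0.8500 + 0.4·0.1500) ≈ 0.6800
After a satellite scan='clear': P(storm) = 0.15·0.6800 / (0.15·0.6800 + 0.55·0.3200) ≈ 0.3669
After a barometric reading='falling': P(storm) = 0.85·0.3669 / (0.85·0.3669 + 0.6·0.6331) ≈ 0.4509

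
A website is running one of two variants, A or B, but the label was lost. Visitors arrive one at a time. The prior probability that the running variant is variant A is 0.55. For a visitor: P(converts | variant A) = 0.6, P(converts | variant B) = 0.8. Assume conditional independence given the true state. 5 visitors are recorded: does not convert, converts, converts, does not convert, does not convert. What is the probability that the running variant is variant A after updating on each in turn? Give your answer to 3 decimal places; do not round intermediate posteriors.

0.846

Apply Bayes' rule sequentially, carrying P(A) forward.
After 'does not convert': P(A) = 0.4·0.5500 / (0.4·0.5500 + 0.2·0.4500) ≈ 0.7097
After 'converts': P(A) = 0.6·0.7097 / (0.6·0.7097 + 0.8·0.2903) ≈ 0.6471
After 'converts': P(A) = 0.6·0.6471 / (0.6·0.6471 + 0.8·0.3529) ≈ 0.5789
After 'does not convert': P(A) = 0.4·0.5789 / (0.4·0.5789 + 0.2·0.4211) ≈ 0.7333
After 'does not convert': P(A) = 0.4·0.7333 / (0.4·0.7333 + 0.2·0.2667) ≈ 0.8462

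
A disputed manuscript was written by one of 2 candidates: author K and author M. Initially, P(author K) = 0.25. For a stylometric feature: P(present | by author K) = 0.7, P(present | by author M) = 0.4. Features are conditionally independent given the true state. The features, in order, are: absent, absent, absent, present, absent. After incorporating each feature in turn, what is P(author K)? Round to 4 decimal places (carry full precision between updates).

Each posterior becomes the prior for the next update.
After 'absent': P(author K) = 0.3·0.2500 / (0.3·0.2500 + 0.6·0.7500) ≈ 0.1429
After 'absent': P(author K) = 0.3·0.1429 / (0.3·0.1429 + 0.6·0.8571) ≈ 0.0769
After 'absent': P(author K) = 0.3·0.0769 / (0.3·0.0769 + 0.6·0.9231) ≈ 0.0400
After 'present': P(author K) = 0.7·0.0400 / (0.7·0.0400 + 0.4·0.9600) ≈ 0.0680
After 'absent': P(author K) = 0.3·0.0680 / (0.3·0.0680 + 0.6·0.9320) ≈ 0.0352

0.0352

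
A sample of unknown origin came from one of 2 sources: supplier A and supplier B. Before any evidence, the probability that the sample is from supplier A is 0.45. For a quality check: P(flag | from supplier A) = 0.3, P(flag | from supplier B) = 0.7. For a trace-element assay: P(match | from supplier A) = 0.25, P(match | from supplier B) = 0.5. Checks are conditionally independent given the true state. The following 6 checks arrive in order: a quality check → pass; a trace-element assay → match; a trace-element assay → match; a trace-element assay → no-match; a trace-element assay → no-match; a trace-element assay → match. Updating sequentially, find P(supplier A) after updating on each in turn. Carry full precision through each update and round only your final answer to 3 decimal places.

0.349

After a quality check='pass': P(supplier A) = 0.7·0.4500 / (0.7·0.4500 + 0.3·0.5500) ≈ 0.6562
After a trace-element assay='match': P(supplier A) = 0.25·0.6562 / (0.25·0.6562 + 0.5·0.3438) ≈ 0.4884
After a trace-element assay='match': P(supplier A) = 0.25·0.4884 / (0.25·0.4884 + 0.5·0.5116) ≈ 0.3231
After a trace-element assay='no-match': P(supplier A) = 0.75·0.3231 / (0.75·0.3231 + 0.5·0.6769) ≈ 0.4172
After a trace-element assay='no-match': P(supplier A) = 0.75·0.4172 / (0.75·0.4172 + 0.5·0.5828) ≈ 0.5178
After a trace-element assay='match': P(supplier A) = 0.25·0.5178 / (0.25·0.5178 + 0.5·0.4822) ≈ 0.3494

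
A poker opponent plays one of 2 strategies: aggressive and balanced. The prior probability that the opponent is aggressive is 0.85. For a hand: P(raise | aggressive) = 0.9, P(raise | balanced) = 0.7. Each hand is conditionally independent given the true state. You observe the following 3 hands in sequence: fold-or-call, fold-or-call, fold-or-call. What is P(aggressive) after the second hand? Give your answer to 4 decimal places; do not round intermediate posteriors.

After 'fold-or-call': P(aggressive) = 0.1·0.8500 / (0.1·0.8500 + 0.3·0.1500) ≈ 0.6538
After 'fold-or-call': P(aggressive) = 0.1·0.6538 / (0.1·0.6538 + 0.3·0.3462) ≈ 0.3864

0.3864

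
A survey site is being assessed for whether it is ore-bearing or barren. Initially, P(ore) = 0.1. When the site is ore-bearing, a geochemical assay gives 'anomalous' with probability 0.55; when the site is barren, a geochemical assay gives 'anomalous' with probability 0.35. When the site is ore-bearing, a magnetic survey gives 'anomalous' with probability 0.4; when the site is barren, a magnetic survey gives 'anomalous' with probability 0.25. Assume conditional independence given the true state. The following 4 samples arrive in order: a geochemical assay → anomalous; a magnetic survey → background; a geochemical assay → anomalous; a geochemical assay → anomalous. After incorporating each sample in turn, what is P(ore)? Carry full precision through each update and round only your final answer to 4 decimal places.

0.2565

After a geochemical assay='anomalous': P(ore) = 0.55·0.1000 / (0.55·0.1000 + 0.35·0.9000) ≈ 0.1486
After a magnetic survey='background': P(ore) = 0.6·0.1486 / (0.6·0.1486 + 0.75·0.8514) ≈ 0.1226
After a geochemical assay='anomalous': P(ore) = 0.55·0.1226 / (0.55·0.1226 + 0.35·0.8774) ≈ 0.1800
After a geochemical assay='anomalous': P(ore) = 0.55·0.1800 / (0.55·0.1800 + 0.35·0.8200) ≈ 0.2565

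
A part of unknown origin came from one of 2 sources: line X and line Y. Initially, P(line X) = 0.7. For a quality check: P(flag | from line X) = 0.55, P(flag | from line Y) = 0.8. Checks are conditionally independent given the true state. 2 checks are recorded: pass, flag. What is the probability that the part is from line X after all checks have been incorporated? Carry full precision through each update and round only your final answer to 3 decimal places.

0.783

After 'pass': P(line X) = 0.45·0.7000 / (0.45·0.7000 + 0.2·0.3000) ≈ 0.8400
After 'flag': P(line X) = 0.55·0.8400 / (0.55·0.8400 + 0.8·0.1600) ≈ 0.7831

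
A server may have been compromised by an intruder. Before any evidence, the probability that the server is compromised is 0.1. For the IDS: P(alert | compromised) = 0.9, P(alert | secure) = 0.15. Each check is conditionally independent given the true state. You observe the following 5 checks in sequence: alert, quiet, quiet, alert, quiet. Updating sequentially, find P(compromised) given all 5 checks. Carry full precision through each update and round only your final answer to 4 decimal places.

0.0065

After 'alert': P(compromised) = 0.9·0.1000 / (0.9·0.1000 + 0.15·0.9000) ≈ 0.4000
After 'quiet': P(compromised) = 0.1·0.4000 / (0.1·0.4000 + 0.85·0.6000) ≈ 0.0727
After 'quiet': P(compromised) = 0.1·0.0727 / (0.1·0.0727 + 0.85·0.9273) ≈ 0.0091
After 'alert': P(compromised) = 0.9·0.0091 / (0.9·0.0091 + 0.15·0.9909) ≈ 0.0525
After 'quiet': P(compromised) = 0.1·0.0525 / (0.1·0.0525 + 0.85·0.9475) ≈ 0.0065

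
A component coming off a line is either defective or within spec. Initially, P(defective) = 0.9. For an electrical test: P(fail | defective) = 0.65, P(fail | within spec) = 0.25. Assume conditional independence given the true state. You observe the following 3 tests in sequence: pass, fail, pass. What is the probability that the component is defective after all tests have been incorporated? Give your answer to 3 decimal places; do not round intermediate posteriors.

Apply Bayes' rule sequentially, carrying P(defective) forward.
After 'pass': P(defective) = 0.35·0.9000 / (0.35·0.9000 + 0.75·0.1000) ≈ 0.8077
After 'fail': P(defective) = 0.65·0.8077 / (0.65·0.8077 + 0.25·0.1923) ≈ 0.9161
After 'pass': P(defective) = 0.35·0.9161 / (0.35·0.9161 + 0.75·0.0839) ≈ 0.8360

0.836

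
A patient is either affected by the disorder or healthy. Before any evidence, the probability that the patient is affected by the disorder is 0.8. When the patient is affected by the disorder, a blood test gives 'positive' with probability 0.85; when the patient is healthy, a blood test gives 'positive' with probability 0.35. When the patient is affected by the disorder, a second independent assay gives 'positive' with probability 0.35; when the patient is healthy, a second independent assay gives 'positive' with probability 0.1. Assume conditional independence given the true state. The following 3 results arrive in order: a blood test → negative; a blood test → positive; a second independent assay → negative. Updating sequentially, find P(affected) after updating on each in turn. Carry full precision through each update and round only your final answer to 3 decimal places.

0.618

After a blood test='negative': P(affected) = 0.15·0.8000 / (0.15·0.8000 + 0.65·0.2000) ≈ 0.4800
After a blood test='positive': P(affected) = 0.85·0.4800 / (0.85·0.4800 + 0.35·0.5200) ≈ 0.6915
After a second independent assay='negative': P(affected) = 0.65·0.6915 / (0.65·0.6915 + 0.9·0.3085) ≈ 0.6182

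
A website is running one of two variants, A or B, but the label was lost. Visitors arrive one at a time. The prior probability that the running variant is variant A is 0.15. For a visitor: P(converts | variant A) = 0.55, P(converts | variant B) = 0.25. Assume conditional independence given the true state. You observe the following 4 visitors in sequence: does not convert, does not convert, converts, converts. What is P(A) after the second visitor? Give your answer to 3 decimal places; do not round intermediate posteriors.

0.060

After 'does not convert': P(A) = 0.45·0.1500 / (0.45·0.1500 + 0.75·0.8500) ≈ 0.0957
After 'does not convert': P(A) = 0.45·0.0957 / (0.45·0.0957 + 0.75·0.9043) ≈ 0.0597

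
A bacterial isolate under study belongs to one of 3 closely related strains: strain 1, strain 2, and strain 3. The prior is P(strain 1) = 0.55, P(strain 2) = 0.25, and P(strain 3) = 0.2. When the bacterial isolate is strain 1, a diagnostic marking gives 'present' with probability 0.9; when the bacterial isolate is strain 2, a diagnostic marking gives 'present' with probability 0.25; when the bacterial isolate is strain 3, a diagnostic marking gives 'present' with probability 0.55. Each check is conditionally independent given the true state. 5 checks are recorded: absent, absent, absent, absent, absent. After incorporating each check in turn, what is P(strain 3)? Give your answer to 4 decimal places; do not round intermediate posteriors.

After 'absent': normaliser = 0.1·0.5500 + 0.75·0.2500 + 0.45·0.2000; P(strain 1) ≈ 0.1654, P(strain 2) ≈ 0.5639, P(strain 3) ≈ 0.2707
After 'absent': normaliser = 0.1·0.1654 + 0.75·0.5639 + 0.45·0.2707; P(strain 1) ≈ 0.0295, P(strain 2) ≈ 0.7535, P(strain 3) ≈ 0.2170
After 'absent': normaliser = 0.1·0.0295 + 0.75·0.7535 + 0.45·0.2170; P(strain 1) ≈ 0.0044, P(strain 2) ≈ 0.8489, P(strain 3) ≈ 0.1467
After 'absent': normaliser = 0.1·0.0044 + 0.75·0.8489 + 0.45·0.1467; P(strain 1) ≈ 0.0006, P(strain 2) ≈ 0.9055, P(strain 3) ≈ 0.0939
After 'absent': normaliser = 0.1·0.0006 + 0.75·0.9055 + 0.45·0.0939; P(strain 1) ≈ 0.0001, P(strain 2) ≈ 0.9414, P(strain 3) ≈ 0.0586

0.0586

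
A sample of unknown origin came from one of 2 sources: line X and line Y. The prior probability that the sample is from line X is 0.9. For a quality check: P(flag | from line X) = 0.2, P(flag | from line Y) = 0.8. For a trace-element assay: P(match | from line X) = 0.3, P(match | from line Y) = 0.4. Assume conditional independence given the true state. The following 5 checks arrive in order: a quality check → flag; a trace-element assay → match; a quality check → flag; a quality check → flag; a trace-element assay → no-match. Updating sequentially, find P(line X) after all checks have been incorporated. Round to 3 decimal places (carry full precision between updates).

After a quality check='flag': P(line X) = 0.2·0.9000 / (0.2·0.9000 + 0.8·0.1000) ≈ 0.6923
After a trace-element assay='match': P(line X) = 0.3·0.6923 / (0.3·0.6923 + 0.4·0.3077) ≈ 0.6279
After a quality check='flag': P(line X) = 0.2·0.6279 / (0.2·0.6279 + 0.8·0.3721) ≈ 0.2967
After a quality check='flag': P(line X) = 0.2·0.2967 / (0.2·0.2967 + 0.8·0.7033) ≈ 0.0954
After a trace-element assay='no-match': P(line X) = 0.7·0.0954 / (0.7·0.0954 + 0.6·0.9046) ≈ 0.1096

0.110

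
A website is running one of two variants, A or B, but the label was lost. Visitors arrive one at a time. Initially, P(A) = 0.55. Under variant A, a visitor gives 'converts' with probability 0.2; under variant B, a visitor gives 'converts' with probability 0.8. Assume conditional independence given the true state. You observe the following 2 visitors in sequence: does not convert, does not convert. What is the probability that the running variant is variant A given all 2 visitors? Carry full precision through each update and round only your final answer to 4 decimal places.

After 'does not convert': P(A) = 0.8·0.5500 / (0.8·0.5500 + 0.2·0.4500) ≈ 0.8302
After 'does not convert': P(A) = 0.8·0.8302 / (0.8·0.8302 + 0.2·0.1698) ≈ 0.9514

0.9514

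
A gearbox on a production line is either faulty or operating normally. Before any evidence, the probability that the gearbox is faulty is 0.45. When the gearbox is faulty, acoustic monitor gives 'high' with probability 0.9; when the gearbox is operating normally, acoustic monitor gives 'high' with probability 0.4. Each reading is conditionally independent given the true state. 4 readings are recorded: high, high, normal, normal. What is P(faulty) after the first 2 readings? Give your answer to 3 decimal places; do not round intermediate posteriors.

0.806

After 'high': P(faulty) = 0.9·0.4500 / (0.9·0.4500 + 0.4·0.5500) ≈ 0.6480
After 'high': P(faulty) = 0.9·0.6480 / (0.9·0.6480 + 0.4·0.3520) ≈ 0.8055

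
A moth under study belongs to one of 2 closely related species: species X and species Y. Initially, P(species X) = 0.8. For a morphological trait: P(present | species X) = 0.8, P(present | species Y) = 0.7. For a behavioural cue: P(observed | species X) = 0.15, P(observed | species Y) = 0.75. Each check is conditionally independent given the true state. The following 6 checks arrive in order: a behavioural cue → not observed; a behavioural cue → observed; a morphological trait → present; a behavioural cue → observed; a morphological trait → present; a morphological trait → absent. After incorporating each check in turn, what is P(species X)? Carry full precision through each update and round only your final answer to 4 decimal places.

After a behavioural cue='not observed': P(species X) = 0.85·0.8000 / (0.85·0.8000 + 0.25·0.2000) ≈ 0.9315
After a behavioural cue='observed': P(species X) = 0.15·0.9315 / (0.15·0.9315 + 0.75·0.0685) ≈ 0.7312
After a morphological trait='present': P(species X) = 0.8·0.7312 / (0.8·0.7312 + 0.7·0.2688) ≈ 0.7566
After a behavioural cue='observed': P(species X) = 0.15·0.7566 / (0.15·0.7566 + 0.75·0.2434) ≈ 0.3834
After a morphological trait='present': P(species X) = 0.8·0.3834 / (0.8·0.3834 + 0.7·0.6166) ≈ 0.4154
After a morphological trait='absent': P(species X) = 0.2·0.4154 / (0.2·0.4154 + 0.3·0.5846) ≈ 0.3214

0.3214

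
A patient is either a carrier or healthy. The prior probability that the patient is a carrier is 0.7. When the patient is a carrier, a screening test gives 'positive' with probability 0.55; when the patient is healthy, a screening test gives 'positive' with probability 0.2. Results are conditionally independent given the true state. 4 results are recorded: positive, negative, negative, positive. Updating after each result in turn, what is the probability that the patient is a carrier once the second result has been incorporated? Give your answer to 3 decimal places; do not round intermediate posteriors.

After 'positive': P(carrier) = 0.55·0.7000 / (0.55·0.7000 + 0.2·0.3000) ≈ 0.8652
After 'negative': P(carrier) = 0.45·0.8652 / (0.45·0.8652 + 0.8·0.1348) ≈ 0.7831

0.783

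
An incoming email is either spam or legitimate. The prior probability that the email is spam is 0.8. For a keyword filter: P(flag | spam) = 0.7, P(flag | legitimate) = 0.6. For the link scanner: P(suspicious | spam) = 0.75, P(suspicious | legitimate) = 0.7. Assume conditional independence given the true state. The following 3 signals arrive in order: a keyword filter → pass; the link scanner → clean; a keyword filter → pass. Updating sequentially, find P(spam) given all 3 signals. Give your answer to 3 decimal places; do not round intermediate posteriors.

0.652

Each posterior becomes the prior for the next update.
After a keyword filter='pass': P(spam) = 0.3·0.8000 / (0.3·0.8000 + 0.4·0.2000) ≈ 0.7500
After the link scanner='clean': P(spam) = 0.25·0.7500 / (0.25·0.7500 + 0.3·0.2500) ≈ 0.7143
After a keyword filter='pass': P(spam) = 0.3·0.7143 / (0.3·0.7143 + 0.4·0.2857) ≈ 0.6522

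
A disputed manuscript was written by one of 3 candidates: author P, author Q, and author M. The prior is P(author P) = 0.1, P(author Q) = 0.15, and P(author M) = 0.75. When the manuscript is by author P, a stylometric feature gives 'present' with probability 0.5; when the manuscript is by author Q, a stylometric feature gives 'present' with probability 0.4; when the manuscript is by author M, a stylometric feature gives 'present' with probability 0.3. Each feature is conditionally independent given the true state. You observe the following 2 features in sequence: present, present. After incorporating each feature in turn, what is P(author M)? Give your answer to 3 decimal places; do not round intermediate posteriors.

0.579

Apply Bayes' rule sequentially, carrying P(author M) forward.
After 'present': normaliser = 0.5·0.1000 + 0.4·0.1500 + 0.3·0.7500; P(author P) ≈ 0.1493, P(author Q) ≈ 0.1791, P(author M) ≈ 0.6716
After 'present': normaliser = 0.5·0.1493 + 0.4·0.1791 + 0.3·0.6716; P(author P) ≈ 0.2146, P(author Q) ≈ 0.2060, P(author M) ≈ 0.5794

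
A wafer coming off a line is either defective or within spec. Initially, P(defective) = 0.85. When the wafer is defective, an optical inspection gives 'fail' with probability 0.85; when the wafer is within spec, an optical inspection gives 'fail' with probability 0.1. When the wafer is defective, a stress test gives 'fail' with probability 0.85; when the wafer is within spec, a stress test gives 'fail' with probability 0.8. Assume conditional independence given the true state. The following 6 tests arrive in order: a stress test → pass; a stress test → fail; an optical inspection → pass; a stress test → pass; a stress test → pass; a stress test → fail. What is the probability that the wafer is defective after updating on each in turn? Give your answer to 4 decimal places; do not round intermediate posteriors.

0.3102

Apply Bayes' rule sequentially, carrying P(defective) forward.
After a stress test='pass': P(defective) = 0.15·0.8500 / (0.15·0.8500 + 0.2·0.1500) ≈ 0.8095
After a stress test='fail': P(defective) = 0.85·0.8095 / (0.85·0.8095 + 0.8·0.1905) ≈ 0.8187
After an optical inspection='pass': P(defective) = 0.15·0.8187 / (0.15·0.8187 + 0.9·0.1813) ≈ 0.4294
After a stress test='pass': P(defective) = 0.15·0.4294 / (0.15·0.4294 + 0.2·0.5706) ≈ 0.3608
After a stress test='pass': P(defective) = 0.15·0.3608 / (0.15·0.3608 + 0.2·0.6392) ≈ 0.2974
After a stress test='fail': P(defective) = 0.85·0.2974 / (0.85·0.2974 + 0.8·0.7026) ≈ 0.3102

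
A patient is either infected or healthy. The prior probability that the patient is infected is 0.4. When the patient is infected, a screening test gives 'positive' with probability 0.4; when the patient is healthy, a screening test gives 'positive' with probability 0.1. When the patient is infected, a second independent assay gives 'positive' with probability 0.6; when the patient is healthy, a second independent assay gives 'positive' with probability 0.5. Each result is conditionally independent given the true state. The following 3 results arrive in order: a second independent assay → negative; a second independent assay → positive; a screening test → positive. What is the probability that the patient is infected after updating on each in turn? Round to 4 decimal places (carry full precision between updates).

0.7191

Each posterior becomes the prior for the next update.
After a second independent assay='negative': P(infected) = 0.4·0.4000 / (0.4·0.4000 + 0.5·0.6000) ≈ 0.3478
After a second independent assay='positive': P(infected) = 0.6·0.3478 / (0.6·0.3478 + 0.5·0.6522) ≈ 0.3902
After a screening test='positive': P(infected) = 0.4·0.3902 / (0.4·0.3902 + 0.1·0.6098) ≈ 0.7191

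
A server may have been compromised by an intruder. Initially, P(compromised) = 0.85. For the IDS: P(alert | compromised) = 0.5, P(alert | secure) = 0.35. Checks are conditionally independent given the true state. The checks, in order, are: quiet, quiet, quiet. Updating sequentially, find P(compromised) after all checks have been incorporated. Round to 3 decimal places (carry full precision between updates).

After 'quiet': P(compromised) = 0.5·0.8500 / (0.5·0.8500 + 0.65·0.1500) ≈ 0.8134
After 'quiet': P(compromised) = 0.5·0.8134 / (0.5·0.8134 + 0.65·0.1866) ≈ 0.7703
After 'quiet': P(compromised) = 0.5·0.7703 / (0.5·0.7703 + 0.65·0.2297) ≈ 0.7206

0.721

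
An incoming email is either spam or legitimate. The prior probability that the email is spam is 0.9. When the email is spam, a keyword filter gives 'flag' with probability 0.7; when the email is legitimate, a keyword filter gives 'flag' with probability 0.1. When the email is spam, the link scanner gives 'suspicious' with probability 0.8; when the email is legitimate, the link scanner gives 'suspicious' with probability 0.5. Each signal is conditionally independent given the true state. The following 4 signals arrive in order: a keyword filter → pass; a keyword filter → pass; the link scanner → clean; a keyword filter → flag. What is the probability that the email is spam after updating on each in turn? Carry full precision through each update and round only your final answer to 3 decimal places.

After a keyword filter='pass': P(spam) = 0.3·0.9000 / (0.3·0.9000 + 0.9·0.1000) ≈ 0.7500
After a keyword filter='pass': P(spam) = 0.3·0.7500 / (0.3·0.7500 + 0.9·0.2500) ≈ 0.5000
After the link scanner='clean': P(spam) = 0.2·0.5000 / (0.2·0.5000 + 0.5·0.5000) ≈ 0.2857
After a keyword filter='flag': P(spam) = 0.7·0.2857 / (0.7·0.2857 + 0.1·0.7143) ≈ 0.7368

0.737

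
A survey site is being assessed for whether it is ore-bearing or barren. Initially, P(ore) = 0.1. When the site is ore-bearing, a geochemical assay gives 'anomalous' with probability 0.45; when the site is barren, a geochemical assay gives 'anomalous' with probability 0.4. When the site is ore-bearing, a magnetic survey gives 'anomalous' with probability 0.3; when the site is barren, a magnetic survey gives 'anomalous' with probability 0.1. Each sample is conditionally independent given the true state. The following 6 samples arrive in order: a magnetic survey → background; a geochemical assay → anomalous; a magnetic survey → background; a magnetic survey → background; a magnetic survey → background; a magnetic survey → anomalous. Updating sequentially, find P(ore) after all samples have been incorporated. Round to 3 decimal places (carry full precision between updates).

Each posterior becomes the prior for the next update.
After a magnetic survey='background': P(ore) = 0.7·0.1000 / (0.7·0.1000 + 0.9·0.9000) ≈ 0.0795
After a geochemical assay='anomalous': P(ore) = 0.45·0.0795 / (0.45·0.0795 + 0.4·0.9205) ≈ 0.0886
After a magnetic survey='background': P(ore) = 0.7·0.0886 / (0.7·0.0886 + 0.9·0.9114) ≈ 0.0703
After a magnetic survey='background': P(ore) = 0.7·0.0703 / (0.7·0.0703 + 0.9·0.9297) ≈ 0.0555
After a magnetic survey='background': P(ore) = 0.7·0.0555 / (0.7·0.0555 + 0.9·0.9445) ≈ 0.0437
After a magnetic survey='anomalous': P(ore) = 0.3·0.0437 / (0.3·0.0437 + 0.1·0.9563) ≈ 0.1207

0.121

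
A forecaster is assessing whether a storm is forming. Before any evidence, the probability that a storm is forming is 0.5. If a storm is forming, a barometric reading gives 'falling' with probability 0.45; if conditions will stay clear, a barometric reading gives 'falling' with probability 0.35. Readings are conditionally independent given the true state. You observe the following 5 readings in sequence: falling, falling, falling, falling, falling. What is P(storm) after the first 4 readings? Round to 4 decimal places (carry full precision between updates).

After 'falling': P(storm) = 0.45·0.5000 / (0.45·0.5000 + 0.35·0.5000) ≈ 0.5625
After 'falling': P(storm) = 0.45·0.5625 / (0.45·0.5625 + 0.35·0.4375) ≈ 0.6231
After 'falling': P(storm) = 0.45·0.6231 / (0.45·0.6231 + 0.35·0.3769) ≈ 0.6800
After 'falling': P(storm) = 0.45·0.6800 / (0.45·0.6800 + 0.35·0.3200) ≈ 0.7321

0.7321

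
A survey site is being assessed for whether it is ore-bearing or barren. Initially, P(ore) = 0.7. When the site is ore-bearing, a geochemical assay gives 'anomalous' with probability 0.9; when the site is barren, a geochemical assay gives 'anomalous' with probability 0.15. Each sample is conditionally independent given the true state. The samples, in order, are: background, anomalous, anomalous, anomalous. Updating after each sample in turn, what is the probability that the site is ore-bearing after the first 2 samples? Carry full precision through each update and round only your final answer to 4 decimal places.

After 'background': P(ore) = 0.1·0.7000 / (0.1·0.7000 + 0.85·0.3000) ≈ 0.2154
After 'anomalous': P(ore) = 0.9·0.2154 / (0.9·0.2154 + 0.15·0.7846) ≈ 0.6222

0.6222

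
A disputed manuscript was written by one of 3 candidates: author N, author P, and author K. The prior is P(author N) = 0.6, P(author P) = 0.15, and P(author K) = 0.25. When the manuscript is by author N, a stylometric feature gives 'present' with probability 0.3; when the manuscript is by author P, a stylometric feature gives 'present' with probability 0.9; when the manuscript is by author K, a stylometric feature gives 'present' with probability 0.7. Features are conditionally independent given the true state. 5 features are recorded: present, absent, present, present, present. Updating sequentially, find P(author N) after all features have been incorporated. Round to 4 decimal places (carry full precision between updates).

Each posterior becomes the prior for the next update.
After 'present': normaliser = 0.3·0.6000 + 0.9·0.1500 + 0.7·0.2500; P(author N) ≈ 0.3673, P(author P) ≈ 0.2755, P(author K) ≈ 0.3571
After 'absent': normaliser = 0.7·0.3673 + 0.1·0.2755 + 0.3·0.3571; P(author N) ≈ 0.6562, P(author P) ≈ 0.0703, P(author K) ≈ 0.2734
After 'present': normaliser = 0.3·0.6562 + 0.9·0.0703 + 0.7·0.2734; P(author N) ≈ 0.4360, P(author P) ≈ 0.1401, P(author K) ≈ 0.4239
After 'present': normaliser = 0.3·0.4360 + 0.9·0.1401 + 0.7·0.4239; P(author N) ≈ 0.2362, P(author P) ≈ 0.2278, P(author K) ≈ 0.5359
After 'present': normaliser = 0.3·0.2362 + 0.9·0.2278 + 0.7·0.5359; P(author N) ≈ 0.1089, P(author P) ≈ 0.3149, P(author K) ≈ 0.5762

0.1089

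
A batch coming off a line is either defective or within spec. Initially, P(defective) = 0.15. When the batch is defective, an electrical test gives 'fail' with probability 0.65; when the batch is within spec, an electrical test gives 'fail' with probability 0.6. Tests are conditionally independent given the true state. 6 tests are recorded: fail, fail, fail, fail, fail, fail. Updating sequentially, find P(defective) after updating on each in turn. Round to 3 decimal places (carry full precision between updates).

0.222

After 'fail': P(defective) = 0.65·0.1500 / (0.65·0.1500 + 0.6·0.8500) ≈ 0.1605
After 'fail': P(defective) = 0.65·0.1605 / (0.65·0.1605 + 0.6·0.8395) ≈ 0.1716
After 'fail': P(defective) = 0.65·0.1716 / (0.65·0.1716 + 0.6·0.8284) ≈ 0.1833
After 'fail': P(defective) = 0.65·0.1833 / (0.65·0.1833 + 0.6·0.8167) ≈ 0.1955
After 'fail': P(defective) = 0.65·0.1955 / (0.65·0.1955 + 0.6·0.8045) ≈ 0.2084
After 'fail': P(defective) = 0.65·0.2084 / (0.65·0.2084 + 0.6·0.7916) ≈ 0.2219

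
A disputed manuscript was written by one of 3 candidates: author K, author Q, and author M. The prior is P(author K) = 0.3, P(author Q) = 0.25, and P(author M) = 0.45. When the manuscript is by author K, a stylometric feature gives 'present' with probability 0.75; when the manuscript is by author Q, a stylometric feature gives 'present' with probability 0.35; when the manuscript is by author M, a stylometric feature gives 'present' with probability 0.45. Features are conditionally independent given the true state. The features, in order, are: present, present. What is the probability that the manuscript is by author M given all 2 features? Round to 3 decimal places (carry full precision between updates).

After 'present': normaliser = 0.75·0.3000 + 0.35·0.2500 + 0.45·0.4500; P(author K) ≈ 0.4369, P(author Q) ≈ 0.1699, P(author M) ≈ 0.3932
After 'present': normaliser = 0.75·0.4369 + 0.35·0.1699 + 0.45·0.3932; P(author K) ≈ 0.5809, P(author Q) ≈ 0.1054, P(author M) ≈ 0.3137

0.314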